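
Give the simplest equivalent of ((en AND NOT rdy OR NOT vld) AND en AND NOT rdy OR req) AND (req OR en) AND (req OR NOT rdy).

((en AND NOT rdy OR NOT vld) AND en AND NOT rdy OR req) AND (req OR en) AND (req OR NOT rdy)
= ((en AND NOT rdy OR NOT vld) AND en AND NOT rdy OR req) AND (en AND NOT rdy OR req)   [distribution]
= (en AND NOT rdy OR req) AND (en AND NOT rdy OR req)   [absorption]
= en AND NOT rdy OR req   [idempotence]

en AND NOT rdy OR req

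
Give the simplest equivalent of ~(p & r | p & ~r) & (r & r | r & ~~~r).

~(p & r | p & ~r) & (r & r | r & ~~~r)
= ~(p & r | p & ~r) & (r & r | r & ~r)   — double negation
= ~p & (r & r | r & ~r)   — distribution
= ~p & r   — distribution

~p & r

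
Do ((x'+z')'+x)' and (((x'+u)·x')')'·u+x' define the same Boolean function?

E1: ((x'+z')'+x)'
    = (x·z+x)'   [De Morgan]
    = x'   [absorption]
E2: (((x'+u)·x')')'·u+x'
    = ((x')')'·u+x'   [absorption]
    = x'·u+x'   [double negation]
    = x'   [absorption]
Both reduce to x', so they are equivalent.

Yes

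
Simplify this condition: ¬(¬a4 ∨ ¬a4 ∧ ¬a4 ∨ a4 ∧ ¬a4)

¬(¬a4 ∨ ¬a4 ∧ ¬a4 ∨ a4 ∧ ¬a4)
= ¬(¬a4 ∨ ¬a4)
= ¬¬a4
= a4

a4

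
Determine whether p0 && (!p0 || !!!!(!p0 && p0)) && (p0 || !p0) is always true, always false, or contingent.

p0 && (!p0 || !!!!(!p0 && p0)) && (p0 || !p0)
= p0 && (!p0 || !!!!(!p0 && p0))   (complement / identity)
= p0 && (!p0 || !!(!p0 && p0))   (double negation)
= p0 && (!p0 || !p0 && p0)   (double negation)
= p0 && !p0   (complement / identity)
= false   (complement)

always false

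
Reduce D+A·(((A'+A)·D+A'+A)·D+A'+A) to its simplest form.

D+A

D+A·(((A'+A)·D+A'+A)·D+A'+A)
= D+A·((A'+A)·D+A'+A)   [absorption]
= D+A·(A'+A)   [absorption]
= D+A   [complement / identity]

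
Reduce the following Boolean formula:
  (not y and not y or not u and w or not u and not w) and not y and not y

not y

(not y and not y or not u and w or not u and not w) and not y and not y
= (not y and not y or not u) and not y and not y
= not y and not y
= not y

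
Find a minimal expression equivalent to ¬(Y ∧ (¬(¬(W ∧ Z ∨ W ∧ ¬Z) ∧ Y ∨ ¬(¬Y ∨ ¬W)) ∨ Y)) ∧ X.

¬Y ∧ X

¬(Y ∧ (¬(¬(W ∧ Z ∨ W ∧ ¬Z) ∧ Y ∨ ¬(¬Y ∨ ¬W)) ∨ Y)) ∧ X
= ¬(Y ∧ (¬(¬(W ∧ Z ∨ W ∧ ¬Z) ∧ Y ∨ Y ∧ W) ∨ Y)) ∧ X   [De Morgan]
= ¬(Y ∧ (¬(¬W ∧ Y ∨ Y ∧ W) ∨ Y)) ∧ X   [distribution]
= ¬(Y ∧ (¬Y ∨ Y)) ∧ X   [distribution]
= ¬Y ∧ X   [complement / identity]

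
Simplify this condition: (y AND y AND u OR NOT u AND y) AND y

(y AND y AND u OR NOT u AND y) AND y
= (y AND u OR NOT u AND y) AND y   [idempotence]
= y AND y   [distribution]
= y   [idempotence]

y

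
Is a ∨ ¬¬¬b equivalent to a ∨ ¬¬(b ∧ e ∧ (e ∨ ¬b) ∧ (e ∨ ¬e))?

No

E1: a ∨ ¬¬¬b
    = a ∨ ¬b   [double negation]
E2: a ∨ ¬¬(b ∧ e ∧ (e ∨ ¬b) ∧ (e ∨ ¬e))
    = a ∨ ¬¬(b ∧ e ∧ (e ∨ ¬b))   [complement / identity]
    = a ∨ ¬¬(b ∧ e)   [absorption]
    = a ∨ b ∧ e   [double negation]
These differ: at a=0, b=0, e=0, E1 = 1 but E2 = 0.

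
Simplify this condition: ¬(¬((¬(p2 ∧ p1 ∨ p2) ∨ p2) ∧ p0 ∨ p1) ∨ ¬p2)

(p0 ∨ p1) ∧ p2

¬(¬((¬(p2 ∧ p1 ∨ p2) ∨ p2) ∧ p0 ∨ p1) ∨ ¬p2)
= ¬(¬((¬p2 ∨ p2) ∧ p0 ∨ p1) ∨ ¬p2)
= ((¬p2 ∨ p2) ∧ p0 ∨ p1) ∧ p2
= (p0 ∨ p1) ∧ p2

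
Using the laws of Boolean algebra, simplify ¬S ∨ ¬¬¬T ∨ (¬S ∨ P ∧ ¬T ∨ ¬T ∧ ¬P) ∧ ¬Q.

¬S ∨ ¬T

¬S ∨ ¬¬¬T ∨ (¬S ∨ P ∧ ¬T ∨ ¬T ∧ ¬P) ∧ ¬Q
= ¬S ∨ ¬T ∨ (¬S ∨ P ∧ ¬T ∨ ¬T ∧ ¬P) ∧ ¬Q
= ¬S ∨ ¬T ∨ (¬S ∨ ¬T) ∧ ¬Q
= ¬S ∨ ¬T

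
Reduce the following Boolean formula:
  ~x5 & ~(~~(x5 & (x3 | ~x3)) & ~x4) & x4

~x5 & ~(~~(x5 & (x3 | ~x3)) & ~x4) & x4
= ~x5 & ~(~~x5 & ~x4) & x4   — complement / identity
= ~x5 & (~x5 | x4) & x4   — De Morgan
= ~x5 & x4   — absorption

~x5 & x4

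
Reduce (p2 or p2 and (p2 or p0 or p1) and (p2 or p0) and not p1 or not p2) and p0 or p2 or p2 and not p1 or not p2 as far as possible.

(p2 or p2 and (p2 or p0 or p1) and (p2 or p0) and not p1 or not p2) and p0 or p2 or p2 and not p1 or not p2
= (p2 or p2 and (p2 or p0) and not p1 or not p2) and p0 or p2 or p2 and not p1 or not p2
= (p2 or p2 and not p1 or not p2) and p0 or p2 or p2 and not p1 or not p2
= p2 or p2 and not p1 or not p2
= p2 or not p2
= True

True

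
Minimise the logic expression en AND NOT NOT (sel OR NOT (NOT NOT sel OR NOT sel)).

en AND NOT NOT (sel OR NOT (NOT NOT sel OR NOT sel))
= en AND NOT NOT (sel OR NOT sel AND sel)
= en AND NOT NOT sel
= en AND sel

en AND sel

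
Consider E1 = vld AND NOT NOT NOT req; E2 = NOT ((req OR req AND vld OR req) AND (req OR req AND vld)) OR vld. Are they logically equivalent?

E1: vld AND NOT NOT NOT req
    = vld AND NOT req   [double negation]
E2: NOT ((req OR req AND vld OR req) AND (req OR req AND vld)) OR vld
    = NOT (req OR req AND vld) OR vld   [absorption]
    = NOT req OR vld   [absorption]
These differ: at req=0, vld=0, E1 = 0 but E2 = 1.

No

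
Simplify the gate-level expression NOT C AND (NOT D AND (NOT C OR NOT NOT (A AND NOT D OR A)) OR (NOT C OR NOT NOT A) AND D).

NOT C AND (NOT D AND (NOT C OR NOT NOT (A AND NOT D OR A)) OR (NOT C OR NOT NOT A) AND D)
= NOT C AND (NOT D AND (NOT C OR NOT NOT A) OR (NOT C OR NOT NOT A) AND D)   [absorption]
= NOT C AND (NOT C OR NOT NOT A)   [distribution]
= NOT C AND (NOT C OR A)   [double negation]
= NOT C   [absorption]

NOT C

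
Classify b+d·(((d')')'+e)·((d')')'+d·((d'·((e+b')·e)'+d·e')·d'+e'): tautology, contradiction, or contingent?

contingent

b+d·(((d')')'+e)·((d')')'+d·((d'·((e+b')·e)'+d·e')·d'+e')
= b+d·(((d')')'+e)·((d')')'+d·((d'·e'+d·e')·d'+e')
= b+d·((d')')'+d·((d'·e'+d·e')·d'+e')
= b+d·((d')')'+d·(e'·d'+e')
= b+d·d'+d·(e'·d'+e')
= b+d·(e'·d'+e')
= b+d·e'
This depends on b, d, e, so it is not a constant.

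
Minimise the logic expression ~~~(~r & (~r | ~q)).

r

~~~(~r & (~r | ~q))
= ~(~r & (~r | ~q))   [double negation]
= ~~r   [absorption]
= r   [double negation]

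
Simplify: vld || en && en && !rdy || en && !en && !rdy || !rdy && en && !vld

vld || !rdy && en

vld || en && en && !rdy || en && !en && !rdy || !rdy && en && !vld
= vld || !rdy && (en && en || en && !en) || !rdy && en && !vld   [distribution]
= vld || !rdy && en || !rdy && en && !vld   [distribution]
= vld || !rdy && en   [absorption]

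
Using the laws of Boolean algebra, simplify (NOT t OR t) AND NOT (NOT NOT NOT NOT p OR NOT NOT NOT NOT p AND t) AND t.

(NOT t OR t) AND NOT (NOT NOT NOT NOT p OR NOT NOT NOT NOT p AND t) AND t
= (NOT t OR t) AND NOT NOT NOT NOT NOT p AND t   — absorption
= NOT NOT NOT NOT NOT p AND t   — complement / identity
= NOT NOT NOT p AND t   — double negation
= NOT p AND t   — double negation

NOT p AND t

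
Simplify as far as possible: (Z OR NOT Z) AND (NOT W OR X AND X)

(Z OR NOT Z) AND (NOT W OR X AND X)
= NOT W OR X AND X   — complement / identity
= NOT W OR X   — idempotence

NOT W OR X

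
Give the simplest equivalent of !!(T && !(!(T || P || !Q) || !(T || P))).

!!(T && !(!(T || P || !Q) || !(T || P)))
= !!(T && (T || P || !Q) && (T || P))   [De Morgan]
= !!(T && (T || P))   [absorption]
= !!T   [absorption]
= T   [double negation]

T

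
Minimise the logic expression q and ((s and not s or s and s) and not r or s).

q and s

q and ((s and not s or s and s) and not r or s)
= q and (s and not r or s)   — distribution
= q and s   — absorption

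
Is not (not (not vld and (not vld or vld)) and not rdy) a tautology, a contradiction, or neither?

not (not (not vld and (not vld or vld)) and not rdy)
= not (not not vld and not rdy)   [complement / identity]
= not vld or rdy   [De Morgan]
This depends on rdy, vld, so it is not a constant.

neither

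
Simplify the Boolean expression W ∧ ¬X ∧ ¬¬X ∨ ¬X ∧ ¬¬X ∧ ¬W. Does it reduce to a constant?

W ∧ ¬X ∧ ¬¬X ∨ ¬X ∧ ¬¬X ∧ ¬W
= ¬X ∧ ¬¬X   — distribution
= ¬X ∧ X   — double negation
= False   — complement

False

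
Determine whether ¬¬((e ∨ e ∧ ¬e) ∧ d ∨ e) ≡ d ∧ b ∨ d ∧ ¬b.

No

E1: ¬¬((e ∨ e ∧ ¬e) ∧ d ∨ e)
    = ¬¬(e ∧ d ∨ e)
    = ¬¬e
    = e
E2: d ∧ b ∨ d ∧ ¬b
    = d
These differ: at b=0, d=0, e=1, E1 = 1 but E2 = 0.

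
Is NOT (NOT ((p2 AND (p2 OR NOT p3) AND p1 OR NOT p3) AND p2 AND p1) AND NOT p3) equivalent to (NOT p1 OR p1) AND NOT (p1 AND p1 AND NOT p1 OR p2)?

E1: NOT (NOT ((p2 AND (p2 OR NOT p3) AND p1 OR NOT p3) AND p2 AND p1) AND NOT p3)
    = NOT (NOT ((p2 AND p1 OR NOT p3) AND p2 AND p1) AND NOT p3)   (absorption)
    = (p2 AND p1 OR NOT p3) AND p2 AND p1 OR p3   (De Morgan)
    = p2 AND p1 OR p3   (absorption)
E2: (NOT p1 OR p1) AND NOT (p1 AND p1 AND NOT p1 OR p2)
    = (NOT p1 OR p1) AND NOT (p1 AND NOT p1 OR p2)   (idempotence)
    = (NOT p1 OR p1) AND NOT p2   (complement / identity)
    = NOT p2   (complement / identity)
These differ: at p1=0, p2=1, p3=1, E1 = 1 but E2 = 0.

No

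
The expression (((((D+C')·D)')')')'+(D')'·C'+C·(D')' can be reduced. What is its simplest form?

(((((D+C')·D)')')')'+(D')'·C'+C·(D')'
= (((((D+C')·D)')')')'+(D')'   (distribution)
= (((D')')')'+(D')'   (absorption)
= (D')'+(D')'   (double negation)
= (D')'   (idempotence)
= D   (double negation)

D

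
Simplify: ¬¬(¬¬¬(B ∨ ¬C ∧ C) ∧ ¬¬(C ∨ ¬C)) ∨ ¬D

¬B ∨ ¬D

¬¬(¬¬¬(B ∨ ¬C ∧ C) ∧ ¬¬(C ∨ ¬C)) ∨ ¬D
= ¬(¬¬(B ∨ ¬C ∧ C) ∨ ¬(C ∨ ¬C)) ∨ ¬D   (De Morgan)
= ¬(B ∨ ¬C ∧ C) ∧ (C ∨ ¬C) ∨ ¬D   (De Morgan)
= ¬B ∧ (C ∨ ¬C) ∨ ¬D   (complement / identity)
= ¬B ∨ ¬D   (complement / identity)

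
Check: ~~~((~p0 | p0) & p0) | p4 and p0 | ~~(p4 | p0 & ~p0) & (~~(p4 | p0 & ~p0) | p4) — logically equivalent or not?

E1: ~~~((~p0 | p0) & p0) | p4
    = ~~~p0 | p4
    = ~p0 | p4
E2: p0 | ~~(p4 | p0 & ~p0) & (~~(p4 | p0 & ~p0) | p4)
    = p0 | ~~(p4 | p0 & ~p0)
    = p0 | ~~p4
    = p0 | p4
These differ: at p0=0, p4=0, E1 = 1 but E2 = 0.

No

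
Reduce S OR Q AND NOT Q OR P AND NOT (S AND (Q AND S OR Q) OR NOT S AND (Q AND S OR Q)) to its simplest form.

S OR Q AND NOT Q OR P AND NOT (S AND (Q AND S OR Q) OR NOT S AND (Q AND S OR Q))
= S OR P AND NOT (S AND (Q AND S OR Q) OR NOT S AND (Q AND S OR Q))   (complement / identity)
= S OR P AND NOT (Q AND S OR Q)   (distribution)
= S OR P AND NOT Q   (absorption)

S OR P AND NOT Q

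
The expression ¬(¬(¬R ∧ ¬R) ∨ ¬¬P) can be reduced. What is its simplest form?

¬(¬(¬R ∧ ¬R) ∨ ¬¬P)
= ¬(¬¬R ∨ ¬¬P)
= ¬R ∧ ¬P

¬R ∧ ¬P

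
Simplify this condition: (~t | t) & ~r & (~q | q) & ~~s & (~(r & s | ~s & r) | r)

(~t | t) & ~r & (~q | q) & ~~s & (~(r & s | ~s & r) | r)
= (~t | t) & ~r & (~q | q) & ~~s & (~r | r)
= (~t | t) & ~r & (~q | q) & s & (~r | r)
= (~t | t) & ~r & s & (~r | r)
= (~t | t) & ~r & s
= ~r & s

~r & s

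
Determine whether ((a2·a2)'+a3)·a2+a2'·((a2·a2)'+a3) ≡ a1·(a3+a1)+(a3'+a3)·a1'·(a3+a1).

E1: ((a2·a2)'+a3)·a2+a2'·((a2·a2)'+a3)
    = ((a2·a2)'+a3)·(a2+a2')   — distribution
    = (a2·a2)'+a3   — complement / identity
    = a2'+a3   — idempotence
E2: a1·(a3+a1)+(a3'+a3)·a1'·(a3+a1)
    = a1·(a3+a1)+a1'·(a3+a1)   — complement / identity
    = a3+a1   — distribution
These differ: at a1=1, a2=1, a3=0, E1 = 0 but E2 = 1.

No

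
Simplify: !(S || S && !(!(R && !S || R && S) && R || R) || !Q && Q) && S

!(S || S && !(!(R && !S || R && S) && R || R) || !Q && Q) && S
= !(S || S && !(!R && R || R) || !Q && Q) && S   (distribution)
= !(S || S && !(!R && R || R)) && S   (complement / identity)
= !(S || S && !R) && S   (complement / identity)
= !S && S   (absorption)
= false   (complement)

false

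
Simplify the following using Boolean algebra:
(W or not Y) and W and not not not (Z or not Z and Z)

W and not Z

(W or not Y) and W and not not not (Z or not Z and Z)
= (W or not Y) and W and not (Z or not Z and Z)   (double negation)
= (W or not Y) and W and not Z   (complement / identity)
= W and not Z   (absorption)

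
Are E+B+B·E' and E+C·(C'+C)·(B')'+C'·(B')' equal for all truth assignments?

E1: E+B+B·E'
    = E+B   [absorption]
E2: E+C·(C'+C)·(B')'+C'·(B')'
    = E+C·(B')'+C'·(B')'   [complement / identity]
    = E+(B')'   [distribution]
    = E+B   [double negation]
Both reduce to E+B, so they are equivalent.

Yes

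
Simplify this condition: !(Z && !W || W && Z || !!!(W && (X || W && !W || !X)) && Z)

!Z

!(Z && !W || W && Z || !!!(W && (X || W && !W || !X)) && Z)
= !(Z && !W || W && Z || !!!(W && (X || !X)) && Z)
= !(Z && !W || W && Z || !(W && (X || !X)) && Z)
= !(Z && !W || W && Z || !W && Z)
= !(Z && !W || Z)
= !Z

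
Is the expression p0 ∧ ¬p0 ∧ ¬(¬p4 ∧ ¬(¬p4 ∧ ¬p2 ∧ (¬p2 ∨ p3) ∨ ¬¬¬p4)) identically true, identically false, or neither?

p0 ∧ ¬p0 ∧ ¬(¬p4 ∧ ¬(¬p4 ∧ ¬p2 ∧ (¬p2 ∨ p3) ∨ ¬¬¬p4))
= p0 ∧ ¬p0 ∧ ¬(¬p4 ∧ ¬(¬p4 ∧ ¬p2 ∧ (¬p2 ∨ p3) ∨ ¬p4))
= p0 ∧ ¬p0 ∧ ¬(¬p4 ∧ ¬(¬p4 ∧ ¬p2 ∨ ¬p4))
= p0 ∧ ¬p0 ∧ ¬(¬p4 ∧ ¬¬p4)
= p0 ∧ ¬p0 ∧ (p4 ∨ ¬p4)
= p0 ∧ ¬p0
= False

identically false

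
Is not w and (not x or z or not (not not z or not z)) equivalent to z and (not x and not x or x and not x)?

No

E1: not w and (not x or z or not (not not z or not z))
    = not w and (not x or z or not z and z)   — De Morgan
    = not w and (not x or z)   — complement / identity
E2: z and (not x and not x or x and not x)
    = z and not x   — distribution
These differ: at w=1, x=0, z=1, E1 = 0 but E2 = 1.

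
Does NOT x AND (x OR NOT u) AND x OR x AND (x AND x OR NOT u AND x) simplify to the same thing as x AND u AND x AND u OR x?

Yes

E1: NOT x AND (x OR NOT u) AND x OR x AND (x AND x OR NOT u AND x)
    = NOT x AND (x OR NOT u) AND x OR x AND (x OR NOT u) AND x   (distribution)
    = (x OR NOT u) AND x   (distribution)
    = x   (absorption)
E2: x AND u AND x AND u OR x
    = x AND u OR x   (idempotence)
    = x   (absorption)
Both reduce to x, so they are equivalent.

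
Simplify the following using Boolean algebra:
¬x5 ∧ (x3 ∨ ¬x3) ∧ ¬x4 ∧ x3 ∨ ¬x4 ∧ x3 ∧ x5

¬x5 ∧ (x3 ∨ ¬x3) ∧ ¬x4 ∧ x3 ∨ ¬x4 ∧ x3 ∧ x5
= ¬x5 ∧ ¬x4 ∧ x3 ∨ ¬x4 ∧ x3 ∧ x5   [complement / identity]
= ¬x4 ∧ x3   [distribution]

¬x4 ∧ x3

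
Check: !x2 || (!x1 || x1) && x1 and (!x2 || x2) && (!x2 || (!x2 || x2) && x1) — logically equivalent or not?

Yes

E1: !x2 || (!x1 || x1) && x1
    = !x2 || x1
E2: (!x2 || x2) && (!x2 || (!x2 || x2) && x1)
    = (!x2 || x2) && (!x2 || x1)
    = !x2 || x1
Both reduce to !x2 || x1, so they are equivalent.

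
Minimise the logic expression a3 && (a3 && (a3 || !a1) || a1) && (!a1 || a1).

a3 && (a3 && (a3 || !a1) || a1) && (!a1 || a1)
= a3 && (a3 && (a3 || !a1) || a1)
= a3 && (a3 || a1)
= a3

a3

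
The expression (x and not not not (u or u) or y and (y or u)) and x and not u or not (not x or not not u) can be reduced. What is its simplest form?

(x and not not not (u or u) or y and (y or u)) and x and not u or not (not x or not not u)
= (x and not (u or u) or y and (y or u)) and x and not u or not (not x or not not u)   [double negation]
= (x and not (u or u) or y) and x and not u or not (not x or not not u)   [absorption]
= (x and not u or y) and x and not u or not (not x or not not u)   [idempotence]
= (x and not u or y) and x and not u or x and not u   [De Morgan]
= x and not u or x and not u   [absorption]
= x and not u   [idempotence]

x and not u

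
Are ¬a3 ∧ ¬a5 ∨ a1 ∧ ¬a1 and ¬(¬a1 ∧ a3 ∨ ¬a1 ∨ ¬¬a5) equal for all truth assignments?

No

E1: ¬a3 ∧ ¬a5 ∨ a1 ∧ ¬a1
    = ¬a3 ∧ ¬a5   (complement / identity)
E2: ¬(¬a1 ∧ a3 ∨ ¬a1 ∨ ¬¬a5)
    = ¬(¬a1 ∨ ¬¬a5)   (absorption)
    = a1 ∧ ¬a5   (De Morgan)
These differ: at a1=0, a3=0, a5=0, E1 = 1 but E2 = 0.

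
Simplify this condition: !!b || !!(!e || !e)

b || !e

!!b || !!(!e || !e)
= !!b || !e || !e   [double negation]
= !!b || !e   [idempotence]
= b || !e   [double negation]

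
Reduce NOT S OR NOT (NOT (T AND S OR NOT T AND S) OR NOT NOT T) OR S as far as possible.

TRUE

NOT S OR NOT (NOT (T AND S OR NOT T AND S) OR NOT NOT T) OR S
= NOT S OR NOT (NOT S OR NOT NOT T) OR S
= NOT S OR S AND NOT T OR S
= NOT S OR S
= TRUE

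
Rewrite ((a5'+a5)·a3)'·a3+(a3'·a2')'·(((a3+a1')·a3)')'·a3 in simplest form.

a3

((a5'+a5)·a3)'·a3+(a3'·a2')'·(((a3+a1')·a3)')'·a3
= ((a5'+a5)·a3)'·a3+(a3'·a2')'·(a3+a1')·a3·a3
= a3'·a3+(a3'·a2')'·(a3+a1')·a3·a3
= a3'·a3+(a3'·a2')'·a3·a3
= a3'·a3+(a3+a2)·a3·a3
= a3'·a3+a3·a3
= a3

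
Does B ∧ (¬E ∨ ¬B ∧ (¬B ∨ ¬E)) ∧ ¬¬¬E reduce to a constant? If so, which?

no

B ∧ (¬E ∨ ¬B ∧ (¬B ∨ ¬E)) ∧ ¬¬¬E
= B ∧ (¬E ∨ ¬B ∧ (¬B ∨ ¬E)) ∧ ¬E   [double negation]
= B ∧ (¬E ∨ ¬B) ∧ ¬E   [absorption]
= B ∧ ¬E   [absorption]
This depends on B, E, so it is not a constant.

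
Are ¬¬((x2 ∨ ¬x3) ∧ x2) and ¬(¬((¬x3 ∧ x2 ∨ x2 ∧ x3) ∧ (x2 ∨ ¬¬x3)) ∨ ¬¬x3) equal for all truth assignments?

No

E1: ¬¬((x2 ∨ ¬x3) ∧ x2)
    = ¬¬x2
    = x2
E2: ¬(¬((¬x3 ∧ x2 ∨ x2 ∧ x3) ∧ (x2 ∨ ¬¬x3)) ∨ ¬¬x3)
    = (¬x3 ∧ x2 ∨ x2 ∧ x3) ∧ (x2 ∨ ¬¬x3) ∧ ¬x3
    = x2 ∧ (x2 ∨ ¬¬x3) ∧ ¬x3
    = x2 ∧ (x2 ∨ x3) ∧ ¬x3
    = x2 ∧ ¬x3
These differ: at x2=1, x3=1, E1 = 1 but E2 = 0.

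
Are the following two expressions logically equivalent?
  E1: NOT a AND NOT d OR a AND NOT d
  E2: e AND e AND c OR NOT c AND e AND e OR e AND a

No

E1: NOT a AND NOT d OR a AND NOT d
    = NOT d   (distribution)
E2: e AND e AND c OR NOT c AND e AND e OR e AND a
    = e AND e OR e AND a   (distribution)
    = e AND (e OR a)   (distribution)
    = e   (absorption)
These differ: at a=0, c=0, d=1, e=1, E1 = 0 but E2 = 1.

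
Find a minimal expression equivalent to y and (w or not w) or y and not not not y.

y and (w or not w) or y and not not not y
= y and (w or not w) or y and not y
= y and (w or not w)
= y

y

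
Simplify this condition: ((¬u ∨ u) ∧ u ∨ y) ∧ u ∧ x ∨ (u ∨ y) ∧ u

u

((¬u ∨ u) ∧ u ∨ y) ∧ u ∧ x ∨ (u ∨ y) ∧ u
= (u ∨ y) ∧ u ∧ x ∨ (u ∨ y) ∧ u
= (u ∨ y) ∧ u
= u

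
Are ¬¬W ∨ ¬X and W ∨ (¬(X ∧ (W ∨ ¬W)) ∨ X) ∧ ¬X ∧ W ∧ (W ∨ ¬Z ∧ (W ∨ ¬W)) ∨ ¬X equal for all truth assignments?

Yes

E1: ¬¬W ∨ ¬X
    = W ∨ ¬X   (double negation)
E2: W ∨ (¬(X ∧ (W ∨ ¬W)) ∨ X) ∧ ¬X ∧ W ∧ (W ∨ ¬Z ∧ (W ∨ ¬W)) ∨ ¬X
    = W ∨ (¬(X ∧ (W ∨ ¬W)) ∨ X) ∧ ¬X ∧ W ∧ (W ∨ ¬Z) ∨ ¬X   (complement / identity)
    = W ∨ (¬(X ∧ (W ∨ ¬W)) ∨ X) ∧ ¬X ∧ W ∨ ¬X   (absorption)
    = W ∨ (¬X ∨ X) ∧ ¬X ∧ W ∨ ¬X   (complement / identity)
    = W ∨ ¬X ∧ W ∨ ¬X   (complement / identity)
    = W ∨ ¬X   (absorption)
Both reduce to W ∨ ¬X, so they are equivalent.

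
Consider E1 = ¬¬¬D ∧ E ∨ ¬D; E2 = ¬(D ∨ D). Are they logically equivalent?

E1: ¬¬¬D ∧ E ∨ ¬D
    = ¬D ∧ E ∨ ¬D
    = ¬D
E2: ¬(D ∨ D)
    = ¬D
Both reduce to ¬D, so they are equivalent.

Yes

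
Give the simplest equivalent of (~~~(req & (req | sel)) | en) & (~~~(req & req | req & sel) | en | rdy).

~req | en

(~~~(req & (req | sel)) | en) & (~~~(req & req | req & sel) | en | rdy)
= (~~~(req & (req | sel)) | en) & (~~~(req & (req | sel)) | en | rdy)
= ~~~(req & (req | sel)) | en
= ~(req & (req | sel)) | en
= ~req | en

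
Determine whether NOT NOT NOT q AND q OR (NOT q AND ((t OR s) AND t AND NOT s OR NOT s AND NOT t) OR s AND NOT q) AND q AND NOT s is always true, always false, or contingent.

NOT NOT NOT q AND q OR (NOT q AND ((t OR s) AND t AND NOT s OR NOT s AND NOT t) OR s AND NOT q) AND q AND NOT s
= NOT NOT NOT q AND q OR (NOT q AND (t AND NOT s OR NOT s AND NOT t) OR s AND NOT q) AND q AND NOT s
= NOT q AND q OR (NOT q AND (t AND NOT s OR NOT s AND NOT t) OR s AND NOT q) AND q AND NOT s
= NOT q AND q OR (NOT q AND NOT s OR s AND NOT q) AND q AND NOT s
= NOT q AND q OR NOT q AND q AND NOT s
= NOT q AND q
= FALSE

always false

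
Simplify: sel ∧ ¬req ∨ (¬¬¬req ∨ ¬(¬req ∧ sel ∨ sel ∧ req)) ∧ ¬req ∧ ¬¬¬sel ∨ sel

¬req ∨ sel

sel ∧ ¬req ∨ (¬¬¬req ∨ ¬(¬req ∧ sel ∨ sel ∧ req)) ∧ ¬req ∧ ¬¬¬sel ∨ sel
= sel ∧ ¬req ∨ (¬req ∨ ¬(¬req ∧ sel ∨ sel ∧ req)) ∧ ¬req ∧ ¬¬¬sel ∨ sel   — double negation
= sel ∧ ¬req ∨ (¬req ∨ ¬sel) ∧ ¬req ∧ ¬¬¬sel ∨ sel   — distribution
= sel ∧ ¬req ∨ ¬req ∧ ¬¬¬sel ∨ sel   — absorption
= sel ∧ ¬req ∨ ¬req ∧ ¬sel ∨ sel   — double negation
= ¬req ∨ sel   — distribution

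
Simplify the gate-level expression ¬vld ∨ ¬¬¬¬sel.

¬vld ∨ ¬¬¬¬sel
= ¬vld ∨ ¬¬sel   — double negation
= ¬vld ∨ sel   — double negation

¬vld ∨ sel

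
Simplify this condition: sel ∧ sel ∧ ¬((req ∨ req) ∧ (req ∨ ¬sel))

sel ∧ sel ∧ ¬((req ∨ req) ∧ (req ∨ ¬sel))
= sel ∧ sel ∧ ¬(req ∧ ¬sel ∨ req)   [distribution]
= sel ∧ ¬(req ∧ ¬sel ∨ req)   [idempotence]
= sel ∧ ¬req   [absorption]

sel ∧ ¬req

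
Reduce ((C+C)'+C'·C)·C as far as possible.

((C+C)'+C'·C)·C
= (C'+C'·C)·C   — idempotence
= C'·C   — complement / identity
= 0   — complement

0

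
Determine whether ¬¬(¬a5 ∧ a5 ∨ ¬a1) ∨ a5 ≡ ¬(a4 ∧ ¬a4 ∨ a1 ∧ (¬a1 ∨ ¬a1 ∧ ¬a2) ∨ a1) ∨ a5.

E1: ¬¬(¬a5 ∧ a5 ∨ ¬a1) ∨ a5
    = ¬¬¬a1 ∨ a5   (complement / identity)
    = ¬a1 ∨ a5   (double negation)
E2: ¬(a4 ∧ ¬a4 ∨ a1 ∧ (¬a1 ∨ ¬a1 ∧ ¬a2) ∨ a1) ∨ a5
    = ¬(a1 ∧ (¬a1 ∨ ¬a1 ∧ ¬a2) ∨ a1) ∨ a5   (complement / identity)
    = ¬(a1 ∧ ¬a1 ∨ a1) ∨ a5   (absorption)
    = ¬a1 ∨ a5   (complement / identity)
Both reduce to ¬a1 ∨ a5, so they are equivalent.

Yes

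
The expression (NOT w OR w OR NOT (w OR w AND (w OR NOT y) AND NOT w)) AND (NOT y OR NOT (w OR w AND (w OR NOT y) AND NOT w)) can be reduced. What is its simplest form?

(NOT w OR w OR NOT (w OR w AND (w OR NOT y) AND NOT w)) AND (NOT y OR NOT (w OR w AND (w OR NOT y) AND NOT w))
= (NOT w OR w) AND NOT y OR NOT (w OR w AND (w OR NOT y) AND NOT w)
= (NOT w OR w) AND NOT y OR NOT (w OR w AND NOT w)
= NOT y OR NOT (w OR w AND NOT w)
= NOT y OR NOT w

NOT y OR NOT w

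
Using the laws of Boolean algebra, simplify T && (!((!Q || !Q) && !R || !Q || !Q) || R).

T && (Q || R)

T && (!((!Q || !Q) && !R || !Q || !Q) || R)
= T && (!(!Q || !Q) || R)   (absorption)
= T && (Q && Q || R)   (De Morgan)
= T && (Q || R)   (idempotence)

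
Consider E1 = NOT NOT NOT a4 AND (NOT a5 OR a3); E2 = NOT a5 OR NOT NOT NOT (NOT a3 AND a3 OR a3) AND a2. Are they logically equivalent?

No

E1: NOT NOT NOT a4 AND (NOT a5 OR a3)
    = NOT a4 AND (NOT a5 OR a3)
E2: NOT a5 OR NOT NOT NOT (NOT a3 AND a3 OR a3) AND a2
    = NOT a5 OR NOT (NOT a3 AND a3 OR a3) AND a2
    = NOT a5 OR NOT a3 AND a2
These differ: at a2=0, a3=0, a4=1, a5=0, E1 = 0 but E2 = 1.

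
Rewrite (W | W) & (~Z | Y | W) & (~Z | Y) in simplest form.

(W | W) & (~Z | Y | W) & (~Z | Y)
= W & (~Z | Y | W) & (~Z | Y)   (idempotence)
= W & (~Z | Y)   (absorption)

W & (~Z | Y)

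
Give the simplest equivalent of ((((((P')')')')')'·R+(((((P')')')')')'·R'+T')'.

P'·T

((((((P')')')')')'·R+(((((P')')')')')'·R'+T')'
= ((((((P')')')')')'+T')'   [distribution]
= ((((P')')')'+T')'   [double negation]
= ((P')')'·T   [De Morgan]
= P'·T   [double negation]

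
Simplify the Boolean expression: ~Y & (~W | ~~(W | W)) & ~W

~Y & (~W | ~~(W | W)) & ~W
= ~Y & (~W | W | W) & ~W   [double negation]
= ~Y & (~W | W) & ~W   [idempotence]
= ~Y & ~W   [complement / identity]

~Y & ~W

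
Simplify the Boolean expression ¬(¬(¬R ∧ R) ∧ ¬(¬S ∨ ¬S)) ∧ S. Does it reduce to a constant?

¬(¬(¬R ∧ R) ∧ ¬(¬S ∨ ¬S)) ∧ S
= (¬R ∧ R ∨ ¬S ∨ ¬S) ∧ S
= (¬S ∨ ¬S) ∧ S
= ¬S ∧ S
= False

False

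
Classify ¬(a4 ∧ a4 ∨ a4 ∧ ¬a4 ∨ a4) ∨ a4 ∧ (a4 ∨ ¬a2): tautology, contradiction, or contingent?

tautology

¬(a4 ∧ a4 ∨ a4 ∧ ¬a4 ∨ a4) ∨ a4 ∧ (a4 ∨ ¬a2)
= ¬(a4 ∨ a4) ∨ a4 ∧ (a4 ∨ ¬a2)
= ¬(a4 ∨ a4) ∨ a4
= ¬a4 ∨ a4
= True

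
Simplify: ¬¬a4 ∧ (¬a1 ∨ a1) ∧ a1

a4 ∧ a1

¬¬a4 ∧ (¬a1 ∨ a1) ∧ a1
= ¬¬a4 ∧ a1   [complement / identity]
= a4 ∧ a1   [double negation]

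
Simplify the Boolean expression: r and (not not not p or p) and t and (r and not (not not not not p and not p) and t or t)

r and t

r and (not not not p or p) and t and (r and not (not not not not p and not p) and t or t)
= r and (not not not p or p) and t and (r and (not not not p or p) and t or t)
= r and (not not not p or p) and t
= r and (not p or p) and t
= r and t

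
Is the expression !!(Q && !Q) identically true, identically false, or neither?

identically false

!!(Q && !Q)
= Q && !Q   [double negation]
= false   [complement]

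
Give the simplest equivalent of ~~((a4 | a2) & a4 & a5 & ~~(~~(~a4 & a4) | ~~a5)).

~~((a4 | a2) & a4 & a5 & ~~(~~(~a4 & a4) | ~~a5))
= ~~((a4 | a2) & a4 & a5 & ~(~(~a4 & a4) & ~a5))   [De Morgan]
= ~~((a4 | a2) & a4 & a5 & (~a4 & a4 | a5))   [De Morgan]
= (a4 | a2) & a4 & a5 & (~a4 & a4 | a5)   [double negation]
= a4 & a5 & (~a4 & a4 | a5)   [absorption]
= a4 & a5 & a5   [complement / identity]
= a4 & a5   [idempotence]

a4 & a5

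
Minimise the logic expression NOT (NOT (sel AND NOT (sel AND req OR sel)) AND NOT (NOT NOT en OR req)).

en OR req

NOT (NOT (sel AND NOT (sel AND req OR sel)) AND NOT (NOT NOT en OR req))
= NOT (NOT (sel AND NOT sel) AND NOT (NOT NOT en OR req))   [absorption]
= sel AND NOT sel OR NOT NOT en OR req   [De Morgan]
= sel AND NOT sel OR en OR req   [double negation]
= en OR req   [complement / identity]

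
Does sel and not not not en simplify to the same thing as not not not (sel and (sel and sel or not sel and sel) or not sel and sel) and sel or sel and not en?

Yes

E1: sel and not not not en
    = sel and not en
E2: not not not (sel and (sel and sel or not sel and sel) or not sel and sel) and sel or sel and not en
    = not not not (sel and sel or not sel and sel) and sel or sel and not en
    = not (sel and sel or not sel and sel) and sel or sel and not en
    = not sel and sel or sel and not en
    = sel and not en
Both reduce to sel and not en, so they are equivalent.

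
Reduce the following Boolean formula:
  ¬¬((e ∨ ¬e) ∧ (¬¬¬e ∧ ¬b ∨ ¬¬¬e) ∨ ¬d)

¬e ∨ ¬d

¬¬((e ∨ ¬e) ∧ (¬¬¬e ∧ ¬b ∨ ¬¬¬e) ∨ ¬d)
= ¬¬((e ∨ ¬e) ∧ ¬¬¬e ∨ ¬d)   — absorption
= ¬¬((e ∨ ¬e) ∧ ¬e ∨ ¬d)   — double negation
= ¬¬(¬e ∨ ¬d)   — complement / identity
= ¬e ∨ ¬d   — double negation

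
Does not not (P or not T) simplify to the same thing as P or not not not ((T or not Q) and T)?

E1: not not (P or not T)
    = P or not T
E2: P or not not not ((T or not Q) and T)
    = P or not not not T
    = P or not T
Both reduce to P or not T, so they are equivalent.

Yes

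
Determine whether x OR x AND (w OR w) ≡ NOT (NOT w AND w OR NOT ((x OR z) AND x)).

E1: x OR x AND (w OR w)
    = x OR x AND w
    = x
E2: NOT (NOT w AND w OR NOT ((x OR z) AND x))
    = NOT NOT ((x OR z) AND x)
    = NOT NOT x
    = x
Both reduce to x, so they are equivalent.

Yes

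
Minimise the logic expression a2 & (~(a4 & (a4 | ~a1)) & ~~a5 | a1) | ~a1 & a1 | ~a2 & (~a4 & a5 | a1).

a2 & (~(a4 & (a4 | ~a1)) & ~~a5 | a1) | ~a1 & a1 | ~a2 & (~a4 & a5 | a1)
= a2 & (~(a4 & (a4 | ~a1)) & ~~a5 | a1) | ~a2 & (~a4 & a5 | a1)   (complement / identity)
= a2 & (~(a4 & (a4 | ~a1)) & a5 | a1) | ~a2 & (~a4 & a5 | a1)   (double negation)
= a2 & (~a4 & a5 | a1) | ~a2 & (~a4 & a5 | a1)   (absorption)
= ~a4 & a5 | a1   (distribution)

~a4 & a5 | a1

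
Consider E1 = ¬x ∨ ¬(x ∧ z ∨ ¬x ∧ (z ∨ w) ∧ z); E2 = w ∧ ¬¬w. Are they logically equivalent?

E1: ¬x ∨ ¬(x ∧ z ∨ ¬x ∧ (z ∨ w) ∧ z)
    = ¬x ∨ ¬(x ∧ z ∨ ¬x ∧ z)
    = ¬x ∨ ¬z
E2: w ∧ ¬¬w
    = w ∧ w
    = w
These differ: at w=0, x=1, z=0, E1 = 1 but E2 = 0.

No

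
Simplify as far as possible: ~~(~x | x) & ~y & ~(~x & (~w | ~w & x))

~y & (x | w)

~~(~x | x) & ~y & ~(~x & (~w | ~w & x))
= ~~(~x | x) & ~y & ~(~x & ~w)   [absorption]
= (~x | x) & ~y & ~(~x & ~w)   [double negation]
= ~y & ~(~x & ~w)   [complement / identity]
= ~y & (x | w)   [De Morgan]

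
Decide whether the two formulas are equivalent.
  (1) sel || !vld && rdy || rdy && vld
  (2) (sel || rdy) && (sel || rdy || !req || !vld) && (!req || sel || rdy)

E1: sel || !vld && rdy || rdy && vld
    = sel || rdy   — distribution
E2: (sel || rdy) && (sel || rdy || !req || !vld) && (!req || sel || rdy)
    = (sel || rdy) && (sel || rdy || (!req || !vld) && !req)   — distribution
    = (sel || rdy) && (sel || rdy || !req)   — absorption
    = sel || rdy   — absorption
Both reduce to sel || rdy, so they are equivalent.

Yes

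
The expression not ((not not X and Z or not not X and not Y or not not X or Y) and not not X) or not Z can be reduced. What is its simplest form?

not X or not Z

not ((not not X and Z or not not X and not Y or not not X or Y) and not not X) or not Z
= not ((not not X and Z or not not X or Y) and not not X) or not Z
= not ((not not X or Y) and not not X) or not Z
= not not not X or not Z
= not X or not Z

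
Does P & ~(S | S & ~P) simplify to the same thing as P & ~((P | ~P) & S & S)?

E1: P & ~(S | S & ~P)
    = P & ~S   [absorption]
E2: P & ~((P | ~P) & S & S)
    = P & ~((P | ~P) & S)   [idempotence]
    = P & ~S   [complement / identity]
Both reduce to P & ~S, so they are equivalent.

Yes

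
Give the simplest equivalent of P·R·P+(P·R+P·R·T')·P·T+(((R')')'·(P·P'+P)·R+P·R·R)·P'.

P·R

P·R·P+(P·R+P·R·T')·P·T+(((R')')'·(P·P'+P)·R+P·R·R)·P'
= P·R·P+(P·R+P·R·T')·P·T+(R'·(P·P'+P)·R+P·R·R)·P'   — double negation
= P·R·P+P·R·P·T+(R'·(P·P'+P)·R+P·R·R)·P'   — absorption
= P·R·P+P·R·P·T+(R'·P·R+P·R·R)·P'   — complement / identity
= P·R·P+(R'·P·R+P·R·R)·P'   — absorption
= P·R·P+P·R·P'   — distribution
= P·R   — distribution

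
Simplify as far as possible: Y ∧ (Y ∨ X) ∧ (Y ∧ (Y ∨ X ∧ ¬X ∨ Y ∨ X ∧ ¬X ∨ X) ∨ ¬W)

Y

Y ∧ (Y ∨ X) ∧ (Y ∧ (Y ∨ X ∧ ¬X ∨ Y ∨ X ∧ ¬X ∨ X) ∨ ¬W)
= Y ∧ (Y ∨ X) ∧ (Y ∧ (Y ∨ X ∧ ¬X ∨ X) ∨ ¬W)   [idempotence]
= Y ∧ (Y ∨ X) ∧ (Y ∧ (Y ∨ X) ∨ ¬W)   [complement / identity]
= Y ∧ (Y ∨ X)   [absorption]
= Y   [absorption]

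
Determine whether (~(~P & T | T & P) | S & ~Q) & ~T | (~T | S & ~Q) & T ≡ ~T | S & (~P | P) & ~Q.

Yes

E1: (~(~P & T | T & P) | S & ~Q) & ~T | (~T | S & ~Q) & T
    = (~T | S & ~Q) & ~T | (~T | S & ~Q) & T   (distribution)
    = ~T | S & ~Q   (distribution)
E2: ~T | S & (~P | P) & ~Q
    = ~T | S & ~Q   (complement / identity)
Both reduce to ~T | S & ~Q, so they are equivalent.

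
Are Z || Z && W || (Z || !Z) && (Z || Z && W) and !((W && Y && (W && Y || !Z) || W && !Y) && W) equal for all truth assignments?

No

E1: Z || Z && W || (Z || !Z) && (Z || Z && W)
    = Z || Z && W || Z || Z && W   [complement / identity]
    = Z || Z && W   [idempotence]
    = Z   [absorption]
E2: !((W && Y && (W && Y || !Z) || W && !Y) && W)
    = !((W && Y || W && !Y) && W)   [absorption]
    = !(W && W)   [distribution]
    = !W   [idempotence]
These differ: at W=0, Y=0, Z=0, E1 = 0 but E2 = 1.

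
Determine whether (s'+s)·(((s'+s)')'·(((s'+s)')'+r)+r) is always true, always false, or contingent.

always true

(s'+s)·(((s'+s)')'·(((s'+s)')'+r)+r)
= (s'+s)·(((s'+s)')'+r)
= (s'+s)·(s'+s+r)
= s'+s
= 1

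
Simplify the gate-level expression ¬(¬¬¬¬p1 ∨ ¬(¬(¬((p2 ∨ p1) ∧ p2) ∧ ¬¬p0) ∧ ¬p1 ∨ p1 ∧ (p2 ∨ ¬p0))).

¬p1 ∧ (p2 ∨ ¬p0)

¬(¬¬¬¬p1 ∨ ¬(¬(¬((p2 ∨ p1) ∧ p2) ∧ ¬¬p0) ∧ ¬p1 ∨ p1 ∧ (p2 ∨ ¬p0)))
= ¬(¬¬¬¬p1 ∨ ¬(¬(¬p2 ∧ ¬¬p0) ∧ ¬p1 ∨ p1 ∧ (p2 ∨ ¬p0)))
= ¬(¬¬¬¬p1 ∨ ¬((p2 ∨ ¬p0) ∧ ¬p1 ∨ p1 ∧ (p2 ∨ ¬p0)))
= ¬(¬¬¬¬p1 ∨ ¬(p2 ∨ ¬p0))
= ¬¬¬p1 ∧ (p2 ∨ ¬p0)
= ¬p1 ∧ (p2 ∨ ¬p0)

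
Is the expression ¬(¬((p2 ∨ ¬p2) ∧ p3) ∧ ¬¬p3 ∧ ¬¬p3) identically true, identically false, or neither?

¬(¬((p2 ∨ ¬p2) ∧ p3) ∧ ¬¬p3 ∧ ¬¬p3)
= ¬(¬((p2 ∨ ¬p2) ∧ p3) ∧ ¬¬p3)   [idempotence]
= ¬(¬p3 ∧ ¬¬p3)   [complement / identity]
= p3 ∨ ¬p3   [De Morgan]
= True   [complement]

identically true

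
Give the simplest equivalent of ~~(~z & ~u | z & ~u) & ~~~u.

~u

~~(~z & ~u | z & ~u) & ~~~u
= ~~~u & ~~~u   — distribution
= ~u & ~~~u   — double negation
= ~u & ~u   — double negation
= ~u   — idempotence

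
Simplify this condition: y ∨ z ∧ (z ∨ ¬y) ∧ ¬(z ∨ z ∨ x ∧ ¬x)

y ∨ z ∧ (z ∨ ¬y) ∧ ¬(z ∨ z ∨ x ∧ ¬x)
= y ∨ z ∧ ¬(z ∨ z ∨ x ∧ ¬x)   (absorption)
= y ∨ z ∧ ¬(z ∨ z)   (complement / identity)
= y ∨ z ∧ ¬z   (idempotence)
= y   (complement / identity)

y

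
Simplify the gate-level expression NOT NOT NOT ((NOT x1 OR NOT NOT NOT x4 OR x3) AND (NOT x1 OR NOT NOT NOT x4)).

NOT NOT NOT ((NOT x1 OR NOT NOT NOT x4 OR x3) AND (NOT x1 OR NOT NOT NOT x4))
= NOT NOT NOT (NOT x1 OR NOT NOT NOT x4)
= NOT (NOT x1 OR NOT NOT NOT x4)
= NOT (NOT x1 OR NOT x4)
= x1 AND x4

x1 AND x4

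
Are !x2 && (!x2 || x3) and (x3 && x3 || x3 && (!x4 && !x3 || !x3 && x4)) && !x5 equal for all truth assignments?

No

E1: !x2 && (!x2 || x3)
    = !x2
E2: (x3 && x3 || x3 && (!x4 && !x3 || !x3 && x4)) && !x5
    = (x3 && x3 || x3 && !x3) && !x5
    = x3 && !x5
These differ: at x2=0, x3=1, x4=0, x5=1, E1 = 1 but E2 = 0.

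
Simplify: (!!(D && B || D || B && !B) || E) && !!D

D

(!!(D && B || D || B && !B) || E) && !!D
= (!!(D && B || D) || E) && !!D   [complement / identity]
= (!!D || E) && !!D   [absorption]
= !!D   [absorption]
= D   [double negation]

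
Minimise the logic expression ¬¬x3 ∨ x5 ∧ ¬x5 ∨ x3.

¬¬x3 ∨ x5 ∧ ¬x5 ∨ x3
= x3 ∨ x5 ∧ ¬x5 ∨ x3   (double negation)
= x3 ∨ x3   (complement / identity)
= x3   (idempotence)

x3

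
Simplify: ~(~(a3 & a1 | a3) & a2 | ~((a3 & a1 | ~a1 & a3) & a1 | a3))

~(~(a3 & a1 | a3) & a2 | ~((a3 & a1 | ~a1 & a3) & a1 | a3))
= ~(~(a3 & a1 | a3) & a2 | ~(a3 & a1 | a3))
= ~~(a3 & a1 | a3)
= a3 & a1 | a3
= a3

a3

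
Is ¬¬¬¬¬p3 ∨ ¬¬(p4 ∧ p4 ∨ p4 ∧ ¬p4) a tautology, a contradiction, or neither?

neither

¬¬¬¬¬p3 ∨ ¬¬(p4 ∧ p4 ∨ p4 ∧ ¬p4)
= ¬¬¬p3 ∨ ¬¬(p4 ∧ p4 ∨ p4 ∧ ¬p4)   [double negation]
= ¬p3 ∨ ¬¬(p4 ∧ p4 ∨ p4 ∧ ¬p4)   [double negation]
= ¬p3 ∨ p4 ∧ p4 ∨ p4 ∧ ¬p4   [double negation]
= ¬p3 ∨ p4   [distribution]
This depends on p3, p4, so it is not a constant.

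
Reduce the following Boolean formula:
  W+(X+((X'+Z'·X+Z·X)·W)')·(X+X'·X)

W+X

W+(X+((X'+Z'·X+Z·X)·W)')·(X+X'·X)
= W+(X+((X'+Z'·X+Z·X)·W)')·X   [complement / identity]
= W+(X+((X'+X)·W)')·X   [distribution]
= W+(X+W')·X   [complement / identity]
= W+X   [absorption]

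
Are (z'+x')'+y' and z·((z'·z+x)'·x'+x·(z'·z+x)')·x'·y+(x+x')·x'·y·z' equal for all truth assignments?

E1: (z'+x')'+y'
    = z·x+y'   — De Morgan
E2: z·((z'·z+x)'·x'+x·(z'·z+x)')·x'·y+(x+x')·x'·y·z'
    = z·(z'·z+x)'·x'·y+(x+x')·x'·y·z'   — distribution
    = z·x'·x'·y+(x+x')·x'·y·z'   — complement / identity
    = z·x'·y+(x+x')·x'·y·z'   — idempotence
    = z·x'·y+x'·y·z'   — complement / identity
    = x'·y   — distribution
These differ: at x=1, y=0, z=1, E1 = 1 but E2 = 0.

No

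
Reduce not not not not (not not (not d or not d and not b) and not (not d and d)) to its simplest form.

not d

not not not not (not not (not d or not d and not b) and not (not d and d))
= not not not (not (not d or not d and not b) or not d and d)   (De Morgan)
= not not not (not not d or not d and d)   (absorption)
= not (not not d or not d and d)   (double negation)
= not not not d   (complement / identity)
= not d   (double negation)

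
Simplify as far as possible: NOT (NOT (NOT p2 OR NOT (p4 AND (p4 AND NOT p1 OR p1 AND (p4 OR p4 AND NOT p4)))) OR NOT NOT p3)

(NOT p2 OR NOT p4) AND NOT p3

NOT (NOT (NOT p2 OR NOT (p4 AND (p4 AND NOT p1 OR p1 AND (p4 OR p4 AND NOT p4)))) OR NOT NOT p3)
= (NOT p2 OR NOT (p4 AND (p4 AND NOT p1 OR p1 AND (p4 OR p4 AND NOT p4)))) AND NOT p3   (De Morgan)
= (NOT p2 OR NOT (p4 AND (p4 AND NOT p1 OR p1 AND p4))) AND NOT p3   (complement / identity)
= (NOT p2 OR NOT (p4 AND p4)) AND NOT p3   (distribution)
= (NOT p2 OR NOT p4) AND NOT p3   (idempotence)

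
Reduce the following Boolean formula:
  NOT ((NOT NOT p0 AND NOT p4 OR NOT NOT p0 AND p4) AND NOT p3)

NOT ((NOT NOT p0 AND NOT p4 OR NOT NOT p0 AND p4) AND NOT p3)
= NOT (NOT NOT p0 AND NOT p3)   [distribution]
= NOT p0 OR p3   [De Morgan]

NOT p0 OR p3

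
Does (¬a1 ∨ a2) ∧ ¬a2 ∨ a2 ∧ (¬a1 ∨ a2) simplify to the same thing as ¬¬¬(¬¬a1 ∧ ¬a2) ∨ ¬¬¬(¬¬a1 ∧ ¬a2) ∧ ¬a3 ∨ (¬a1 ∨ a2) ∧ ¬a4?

E1: (¬a1 ∨ a2) ∧ ¬a2 ∨ a2 ∧ (¬a1 ∨ a2)
    = ¬a1 ∨ a2   — distribution
E2: ¬¬¬(¬¬a1 ∧ ¬a2) ∨ ¬¬¬(¬¬a1 ∧ ¬a2) ∧ ¬a3 ∨ (¬a1 ∨ a2) ∧ ¬a4
    = ¬¬¬(¬¬a1 ∧ ¬a2) ∨ (¬a1 ∨ a2) ∧ ¬a4   — absorption
    = ¬¬(¬a1 ∨ a2) ∨ (¬a1 ∨ a2) ∧ ¬a4   — De Morgan
    = ¬a1 ∨ a2 ∨ (¬a1 ∨ a2) ∧ ¬a4   — double negation
    = ¬a1 ∨ a2   — absorption
Both reduce to ¬a1 ∨ a2, so they are equivalent.

Yes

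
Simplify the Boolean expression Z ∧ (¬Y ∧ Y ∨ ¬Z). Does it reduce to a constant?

Z ∧ (¬Y ∧ Y ∨ ¬Z)
= Z ∧ ¬Z   [complement / identity]
= False   [complement]

False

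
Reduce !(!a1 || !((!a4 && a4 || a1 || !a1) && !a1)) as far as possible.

!(!a1 || !((!a4 && a4 || a1 || !a1) && !a1))
= !(!a1 || !((a1 || !a1) && !a1))   — complement / identity
= !(!a1 || !!a1)   — complement / identity
= a1 && !a1   — De Morgan
= false   — complement

false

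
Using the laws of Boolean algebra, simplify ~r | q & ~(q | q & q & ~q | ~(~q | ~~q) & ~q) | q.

~r | q

~r | q & ~(q | q & q & ~q | ~(~q | ~~q) & ~q) | q
= ~r | q & ~(q | q & q & ~q | q & ~q & ~q) | q   (De Morgan)
= ~r | q & ~(q | q & ~q) | q   (distribution)
= ~r | q & ~q | q   (complement / identity)
= ~r | q   (complement / identity)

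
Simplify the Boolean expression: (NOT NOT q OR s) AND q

q

(NOT NOT q OR s) AND q
= (q OR s) AND q   — double negation
= q   — absorption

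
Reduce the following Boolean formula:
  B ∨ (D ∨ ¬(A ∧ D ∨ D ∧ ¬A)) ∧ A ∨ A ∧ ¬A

B ∨ A

B ∨ (D ∨ ¬(A ∧ D ∨ D ∧ ¬A)) ∧ A ∨ A ∧ ¬A
= B ∨ (D ∨ ¬D) ∧ A ∨ A ∧ ¬A
= B ∨ A ∨ A ∧ ¬A
= B ∨ A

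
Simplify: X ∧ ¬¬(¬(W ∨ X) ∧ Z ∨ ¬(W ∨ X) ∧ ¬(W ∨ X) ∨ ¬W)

X ∧ ¬¬(¬(W ∨ X) ∧ Z ∨ ¬(W ∨ X) ∧ ¬(W ∨ X) ∨ ¬W)
= X ∧ ¬¬(¬(W ∨ X) ∧ Z ∨ ¬(W ∨ X) ∨ ¬W)
= X ∧ ¬¬(¬(W ∨ X) ∨ ¬W)
= X ∧ ¬((W ∨ X) ∧ W)
= X ∧ ¬W

X ∧ ¬W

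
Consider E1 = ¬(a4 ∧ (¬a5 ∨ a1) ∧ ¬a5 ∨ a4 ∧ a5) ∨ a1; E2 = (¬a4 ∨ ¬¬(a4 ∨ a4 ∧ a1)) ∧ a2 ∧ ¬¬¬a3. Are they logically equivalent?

No

E1: ¬(a4 ∧ (¬a5 ∨ a1) ∧ ¬a5 ∨ a4 ∧ a5) ∨ a1
    = ¬(a4 ∧ ¬a5 ∨ a4 ∧ a5) ∨ a1   — absorption
    = ¬a4 ∨ a1   — distribution
E2: (¬a4 ∨ ¬¬(a4 ∨ a4 ∧ a1)) ∧ a2 ∧ ¬¬¬a3
    = (¬a4 ∨ ¬¬a4) ∧ a2 ∧ ¬¬¬a3   — absorption
    = (¬a4 ∨ a4) ∧ a2 ∧ ¬¬¬a3   — double negation
    = (¬a4 ∨ a4) ∧ a2 ∧ ¬a3   — double negation
    = a2 ∧ ¬a3   — complement / identity
These differ: at a1=1, a2=0, a3=1, a4=0, a5=0, E1 = 1 but E2 = 0.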